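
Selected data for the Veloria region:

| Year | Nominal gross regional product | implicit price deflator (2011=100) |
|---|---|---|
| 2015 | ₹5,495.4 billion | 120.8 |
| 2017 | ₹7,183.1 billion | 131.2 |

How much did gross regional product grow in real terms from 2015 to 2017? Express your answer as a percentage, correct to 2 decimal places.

20.35%

Deflate each year: 2015 → 5495.4/1.208 = 4549.17; 2017 → 7183.1/1.312 = 5474.92.
So real gross regional product changed by 5474.92/4549.17 − 1 = 0.2035, i.e. 20.35%.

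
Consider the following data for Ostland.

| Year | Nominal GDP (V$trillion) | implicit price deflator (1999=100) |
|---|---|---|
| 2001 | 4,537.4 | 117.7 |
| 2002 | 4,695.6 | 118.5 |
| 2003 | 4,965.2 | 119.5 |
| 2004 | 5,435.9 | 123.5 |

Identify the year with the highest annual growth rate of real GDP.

2004

2002: real = 4695.6/1.185 = 3962.53; growth vs 2001 (3855.06) = 2.79%.
2003: real = 4965.2/1.195 = 4154.98; growth vs 2002 (3962.53) = 4.86%.
2004: real = 5435.9/1.235 = 4401.54; growth vs 2003 (4154.98) = 5.93%.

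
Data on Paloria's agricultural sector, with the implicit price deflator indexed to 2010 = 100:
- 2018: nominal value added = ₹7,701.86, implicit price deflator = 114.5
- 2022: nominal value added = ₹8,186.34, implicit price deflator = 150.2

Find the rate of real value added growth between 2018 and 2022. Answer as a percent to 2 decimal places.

Deflate each year: 2018 → 7701.86/1.145 = 6726.52; 2022 → 8186.34/1.502 = 5450.29.
So real value added changed by 5450.29/6726.52 − 1 = -0.1897, i.e. -18.97%.

-18.97%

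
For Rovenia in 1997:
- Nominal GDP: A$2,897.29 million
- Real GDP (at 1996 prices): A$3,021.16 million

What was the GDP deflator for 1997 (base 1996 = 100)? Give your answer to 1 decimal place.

95.9

GDP deflator = (Nominal / Real) × 100 = 2897.29 / 3021.16 × 100 = 95.90.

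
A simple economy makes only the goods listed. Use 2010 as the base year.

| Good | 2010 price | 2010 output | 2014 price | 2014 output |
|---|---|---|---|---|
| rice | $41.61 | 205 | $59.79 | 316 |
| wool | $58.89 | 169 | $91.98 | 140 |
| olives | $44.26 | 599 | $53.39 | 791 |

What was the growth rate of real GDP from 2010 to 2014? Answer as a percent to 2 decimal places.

25.36%

Real GDP 2010 = Nominal GDP 2010 = 41.61·205 + 58.89·169 + 44.26·599 = 44994.20.
Real GDP 2014 (at 2010 prices) = 41.61·316 + 58.89·140 + 44.26·791 = 56403.02.
Real growth = 56403.02/44994.20 − 1 = 0.2536.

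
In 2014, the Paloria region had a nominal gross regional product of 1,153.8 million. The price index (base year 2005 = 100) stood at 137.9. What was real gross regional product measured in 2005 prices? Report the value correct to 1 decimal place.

Real gross regional product = Nominal / (price index/100) = 1153.8 / 1.379 = 836.69.

836.7 million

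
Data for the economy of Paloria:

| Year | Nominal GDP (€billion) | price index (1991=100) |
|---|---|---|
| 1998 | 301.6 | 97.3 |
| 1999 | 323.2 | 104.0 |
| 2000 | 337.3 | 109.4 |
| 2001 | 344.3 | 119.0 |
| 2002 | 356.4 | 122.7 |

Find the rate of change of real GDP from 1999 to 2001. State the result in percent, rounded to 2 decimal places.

Real GDP 1999 = 323.2/1.040 = 310.77.
Real GDP 2001 = 344.3/1.190 = 289.33.
Change = 289.33/310.77 − 1 = -0.0690.

-6.90%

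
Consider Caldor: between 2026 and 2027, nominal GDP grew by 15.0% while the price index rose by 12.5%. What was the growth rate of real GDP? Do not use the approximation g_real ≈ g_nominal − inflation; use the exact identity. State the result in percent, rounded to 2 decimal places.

(1 + g_nom) = (1 + g_real)(1 + π), so g_real = 1.1500 / 1.1250 − 1 = 0.02222.

2.22%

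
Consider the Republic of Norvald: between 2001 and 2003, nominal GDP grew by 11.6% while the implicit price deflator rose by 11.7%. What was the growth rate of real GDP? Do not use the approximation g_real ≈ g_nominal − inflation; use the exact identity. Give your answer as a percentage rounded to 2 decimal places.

(1 + g_nom) = (1 + g_real)(1 + π), so g_real = 1.1160 / 1.1170 − 1 = -0.00090.

-0.09%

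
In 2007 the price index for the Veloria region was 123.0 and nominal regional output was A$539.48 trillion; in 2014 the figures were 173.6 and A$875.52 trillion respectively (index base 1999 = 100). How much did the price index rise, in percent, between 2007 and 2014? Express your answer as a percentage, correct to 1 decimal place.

Price-level change = 173.6 / 123.0 − 1 = 0.4114.

41.1%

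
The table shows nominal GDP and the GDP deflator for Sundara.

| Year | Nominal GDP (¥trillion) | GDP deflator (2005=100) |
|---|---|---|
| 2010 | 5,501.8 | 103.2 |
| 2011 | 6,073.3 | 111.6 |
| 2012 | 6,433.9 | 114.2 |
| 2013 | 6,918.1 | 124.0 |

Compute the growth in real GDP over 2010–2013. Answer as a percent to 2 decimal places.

Real GDP 2010 = 5501.8/1.032 = 5331.20.
Real GDP 2013 = 6918.1/1.240 = 5579.11.
Change = 5579.11/5331.20 − 1 = 0.0465.

4.65%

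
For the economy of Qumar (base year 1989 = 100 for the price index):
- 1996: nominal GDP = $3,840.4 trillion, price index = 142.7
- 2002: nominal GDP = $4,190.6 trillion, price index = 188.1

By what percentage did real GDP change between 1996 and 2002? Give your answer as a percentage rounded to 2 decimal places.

Deflate each year: 1996 → 3840.4/1.427 = 2691.24; 2002 → 4190.6/1.881 = 2227.86.
So real GDP changed by 2227.86/2691.24 − 1 = -0.1722, i.e. -17.22%.

-17.22%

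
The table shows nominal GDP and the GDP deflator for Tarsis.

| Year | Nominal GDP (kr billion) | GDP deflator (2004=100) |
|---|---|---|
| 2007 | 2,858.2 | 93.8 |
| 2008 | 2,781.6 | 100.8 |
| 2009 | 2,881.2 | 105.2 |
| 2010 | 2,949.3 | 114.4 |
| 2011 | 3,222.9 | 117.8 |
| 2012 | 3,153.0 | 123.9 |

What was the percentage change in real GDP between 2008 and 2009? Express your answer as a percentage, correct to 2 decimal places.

Real GDP 2008 = 2781.6/1.008 = 2759.52.
Real GDP 2009 = 2881.2/1.052 = 2738.78.
Change = 2738.78/2759.52 − 1 = -0.0075.

-0.75%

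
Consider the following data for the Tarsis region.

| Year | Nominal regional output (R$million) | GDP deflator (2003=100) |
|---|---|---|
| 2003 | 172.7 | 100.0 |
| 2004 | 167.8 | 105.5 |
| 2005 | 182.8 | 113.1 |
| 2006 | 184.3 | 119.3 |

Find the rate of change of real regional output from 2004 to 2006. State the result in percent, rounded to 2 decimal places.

Real regional output 2004 = 167.8/1.055 = 159.05.
Real regional output 2006 = 184.3/1.193 = 154.48.
Change = 154.48/159.05 − 1 = -0.0287.

-2.87%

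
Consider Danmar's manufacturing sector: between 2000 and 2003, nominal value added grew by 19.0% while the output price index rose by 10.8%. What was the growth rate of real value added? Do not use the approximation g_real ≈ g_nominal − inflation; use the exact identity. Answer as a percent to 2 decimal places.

7.40%

(1 + g_nom) = (1 + g_real)(1 + π), so g_real = 1.1900 / 1.1080 − 1 = 0.07401.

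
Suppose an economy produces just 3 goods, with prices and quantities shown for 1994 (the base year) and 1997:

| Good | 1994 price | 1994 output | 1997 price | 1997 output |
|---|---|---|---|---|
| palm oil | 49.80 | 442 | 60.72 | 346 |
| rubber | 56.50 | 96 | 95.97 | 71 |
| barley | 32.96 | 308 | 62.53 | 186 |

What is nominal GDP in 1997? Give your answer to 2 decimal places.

Nominal GDP 1997 = Σ (p_1997 × q_1997) = 60.72·346 + 95.97·71 + 62.53·186 = 39453.57.

39453.57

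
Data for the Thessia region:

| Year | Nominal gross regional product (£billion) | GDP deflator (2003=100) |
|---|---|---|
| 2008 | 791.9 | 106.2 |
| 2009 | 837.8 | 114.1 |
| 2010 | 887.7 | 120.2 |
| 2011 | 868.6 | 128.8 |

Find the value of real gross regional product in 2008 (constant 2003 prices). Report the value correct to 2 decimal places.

Real gross regional product 2008 = 791.9 / 1.062 = 745.67.

£745.67 billion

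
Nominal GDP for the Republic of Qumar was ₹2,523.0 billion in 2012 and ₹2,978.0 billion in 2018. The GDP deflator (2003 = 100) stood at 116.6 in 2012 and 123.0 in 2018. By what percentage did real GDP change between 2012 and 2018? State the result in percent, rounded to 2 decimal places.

Real GDP 2012 = 2523.0 / 1.166 = 2163.81.
Real GDP 2018 = 2978.0 / 1.230 = 2421.14.
Real growth = 2421.14 / 2163.81 − 1 = 0.1189.

11.89%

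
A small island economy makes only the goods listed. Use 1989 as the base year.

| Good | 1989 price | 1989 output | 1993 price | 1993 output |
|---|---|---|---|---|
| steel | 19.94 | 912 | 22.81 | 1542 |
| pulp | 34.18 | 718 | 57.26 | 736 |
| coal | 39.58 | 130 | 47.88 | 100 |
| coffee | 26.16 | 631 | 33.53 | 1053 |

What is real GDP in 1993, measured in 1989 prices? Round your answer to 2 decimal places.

87408.44

Real GDP 1993 = Σ (p_1989 × q_1993) = 19.94·1542 + 34.18·736 + 39.58·100 + 26.16·1053 = 87408.44.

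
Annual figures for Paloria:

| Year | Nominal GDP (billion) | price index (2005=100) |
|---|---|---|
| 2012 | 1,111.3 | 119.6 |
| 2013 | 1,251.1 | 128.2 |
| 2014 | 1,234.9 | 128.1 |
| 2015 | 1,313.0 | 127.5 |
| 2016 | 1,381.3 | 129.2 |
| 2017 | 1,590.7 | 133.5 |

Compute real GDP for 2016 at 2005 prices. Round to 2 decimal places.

Real GDP 2016 = 1381.3 / 1.292 = 1069.12.

1,069.12 billion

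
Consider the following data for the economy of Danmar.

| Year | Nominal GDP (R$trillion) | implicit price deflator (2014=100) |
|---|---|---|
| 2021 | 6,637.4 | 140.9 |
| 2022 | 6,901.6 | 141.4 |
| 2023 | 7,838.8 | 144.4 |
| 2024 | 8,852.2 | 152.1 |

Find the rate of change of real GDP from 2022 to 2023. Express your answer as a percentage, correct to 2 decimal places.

Real GDP 2022 = 6901.6/1.414 = 4880.91.
Real GDP 2023 = 7838.8/1.444 = 5428.53.
Change = 5428.53/4880.91 − 1 = 0.1122.

11.22%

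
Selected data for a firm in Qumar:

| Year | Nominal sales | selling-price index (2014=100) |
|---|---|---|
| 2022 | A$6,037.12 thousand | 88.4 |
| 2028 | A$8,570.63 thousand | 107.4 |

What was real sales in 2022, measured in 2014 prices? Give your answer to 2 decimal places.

Real sales = Nominal / (selling-price index/100) = 6037.12 / 0.884 = 6829.32.

A$6,829.32 thousand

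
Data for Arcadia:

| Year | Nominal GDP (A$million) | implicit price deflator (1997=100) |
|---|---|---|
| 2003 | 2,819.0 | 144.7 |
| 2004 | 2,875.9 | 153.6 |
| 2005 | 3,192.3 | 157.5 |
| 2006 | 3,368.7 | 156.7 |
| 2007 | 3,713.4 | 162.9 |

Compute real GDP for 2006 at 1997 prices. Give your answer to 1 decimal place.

Real GDP 2006 = 3368.7 / 1.567 = 2149.78.

A$2,149.8 million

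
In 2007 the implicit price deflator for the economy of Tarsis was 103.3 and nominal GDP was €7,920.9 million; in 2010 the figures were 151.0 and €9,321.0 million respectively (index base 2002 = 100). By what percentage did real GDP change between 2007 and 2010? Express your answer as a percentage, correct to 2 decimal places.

Deflate each year: 2007 → 7920.9/1.033 = 7667.86; 2010 → 9321.0/1.510 = 6172.85.
So real GDP changed by 6172.85/7667.86 − 1 = -0.1950, i.e. -19.50%.

-19.50%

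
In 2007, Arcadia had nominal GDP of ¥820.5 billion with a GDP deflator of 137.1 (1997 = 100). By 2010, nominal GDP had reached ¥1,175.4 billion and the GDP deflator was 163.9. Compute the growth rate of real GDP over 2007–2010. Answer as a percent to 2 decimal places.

Real GDP 2007 = 820.5 / 1.371 = 598.47.
Real GDP 2010 = 1175.4 / 1.639 = 717.14.
Real growth = 717.14 / 598.47 − 1 = 0.1983.

19.83%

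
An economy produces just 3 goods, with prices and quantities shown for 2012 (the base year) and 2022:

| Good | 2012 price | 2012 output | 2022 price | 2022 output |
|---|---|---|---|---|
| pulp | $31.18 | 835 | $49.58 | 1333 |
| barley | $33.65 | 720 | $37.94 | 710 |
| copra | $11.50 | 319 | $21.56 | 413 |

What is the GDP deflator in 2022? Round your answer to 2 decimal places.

Nominal GDP 2022 = 49.58·1333 + 37.94·710 + 21.56·413 = 101931.82.
Real GDP 2022 (at 2012 prices) = 31.18·1333 + 33.65·710 + 11.50·413 = 70203.94.
Deflator = Nominal/Real × 100 = 101931.82/70203.94 × 100 = 145.194.

145.19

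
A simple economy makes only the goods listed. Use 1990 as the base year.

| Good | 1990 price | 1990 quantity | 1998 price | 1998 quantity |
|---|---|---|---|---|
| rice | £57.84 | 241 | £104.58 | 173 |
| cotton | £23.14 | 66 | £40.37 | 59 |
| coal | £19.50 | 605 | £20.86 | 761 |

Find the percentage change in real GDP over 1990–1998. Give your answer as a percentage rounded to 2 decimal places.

Real GDP 1990 = Nominal GDP 1990 = 57.84·241 + 23.14·66 + 19.50·605 = 27264.18.
Real GDP 1998 (at 1990 prices) = 57.84·173 + 23.14·59 + 19.50·761 = 26211.08.
Real growth = 26211.08/27264.18 − 1 = -0.0386.

-3.86%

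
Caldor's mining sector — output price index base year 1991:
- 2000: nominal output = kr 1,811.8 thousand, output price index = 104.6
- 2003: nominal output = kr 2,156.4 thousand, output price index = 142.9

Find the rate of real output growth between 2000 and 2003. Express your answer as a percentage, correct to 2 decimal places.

-12.88%

Real output 2000 = 1811.8 / 1.046 = 1732.12.
Real output 2003 = 2156.4 / 1.429 = 1509.03.
Real growth = 1509.03 / 1732.12 − 1 = -0.1288.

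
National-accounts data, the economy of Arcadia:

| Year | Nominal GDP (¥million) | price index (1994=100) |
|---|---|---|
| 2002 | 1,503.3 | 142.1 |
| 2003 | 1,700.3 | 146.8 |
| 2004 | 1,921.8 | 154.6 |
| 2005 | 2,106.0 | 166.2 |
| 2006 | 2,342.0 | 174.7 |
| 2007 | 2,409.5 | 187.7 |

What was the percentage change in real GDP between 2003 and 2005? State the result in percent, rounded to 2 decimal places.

Real GDP 2003 = 1700.3/1.468 = 1158.24.
Real GDP 2005 = 2106.0/1.662 = 1267.15.
Change = 1267.15/1158.24 − 1 = 0.0940.

9.40%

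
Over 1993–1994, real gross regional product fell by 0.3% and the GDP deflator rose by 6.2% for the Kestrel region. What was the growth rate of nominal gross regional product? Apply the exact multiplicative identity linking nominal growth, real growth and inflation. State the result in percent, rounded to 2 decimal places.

5.88%

(1 + g_nom) = (1 + g_real)(1 + π) = 0.9970 × 1.0620 = 1.05881.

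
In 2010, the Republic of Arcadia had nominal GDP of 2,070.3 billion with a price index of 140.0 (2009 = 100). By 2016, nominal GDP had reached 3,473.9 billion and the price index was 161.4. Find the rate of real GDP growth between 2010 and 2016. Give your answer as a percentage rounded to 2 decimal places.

45.55%

Deflate each year: 2010 → 2070.3/1.400 = 1478.79; 2016 → 3473.9/1.614 = 2152.35.
So real GDP changed by 2152.35/1478.79 − 1 = 0.4555, i.e. 45.55%.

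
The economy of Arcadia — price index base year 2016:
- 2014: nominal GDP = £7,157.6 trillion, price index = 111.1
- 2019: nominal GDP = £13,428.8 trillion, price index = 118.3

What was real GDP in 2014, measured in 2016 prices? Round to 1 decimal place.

£6,442.5 trillion

Real GDP = Nominal / (price index/100) = 7157.6 / 1.111 = 6442.48.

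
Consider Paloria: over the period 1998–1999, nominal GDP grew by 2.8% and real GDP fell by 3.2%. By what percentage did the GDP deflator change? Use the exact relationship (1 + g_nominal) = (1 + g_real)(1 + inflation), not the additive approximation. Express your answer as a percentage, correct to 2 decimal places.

(1 + g_nom) = (1 + g_real)(1 + π), so π = 1.0280 / 0.9680 − 1 = 0.06198.

6.20%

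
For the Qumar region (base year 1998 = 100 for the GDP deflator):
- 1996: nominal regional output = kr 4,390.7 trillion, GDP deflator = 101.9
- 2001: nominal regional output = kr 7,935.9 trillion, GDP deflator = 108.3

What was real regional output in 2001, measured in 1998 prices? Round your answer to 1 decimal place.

Real regional output = Nominal / (GDP deflator/100) = 7935.9 / 1.083 = 7327.70.

kr 7,327.7 trillion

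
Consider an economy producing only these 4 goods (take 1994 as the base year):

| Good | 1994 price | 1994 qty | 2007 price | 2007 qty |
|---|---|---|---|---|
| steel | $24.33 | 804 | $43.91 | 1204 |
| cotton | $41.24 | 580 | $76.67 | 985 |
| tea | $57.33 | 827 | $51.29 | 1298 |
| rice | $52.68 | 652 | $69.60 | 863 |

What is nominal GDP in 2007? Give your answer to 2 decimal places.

Nominal GDP 2007 = Σ (p_2007 × q_2007) = 43.91·1204 + 76.67·985 + 51.29·1298 + 69.60·863 = 255026.81.

$255026.81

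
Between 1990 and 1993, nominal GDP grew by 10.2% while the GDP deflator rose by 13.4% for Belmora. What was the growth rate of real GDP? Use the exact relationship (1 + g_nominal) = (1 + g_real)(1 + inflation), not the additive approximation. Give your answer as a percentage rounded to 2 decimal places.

(1 + g_nom) = (1 + g_real)(1 + π), so g_real = 1.1020 / 1.1340 − 1 = -0.02822.

-2.82%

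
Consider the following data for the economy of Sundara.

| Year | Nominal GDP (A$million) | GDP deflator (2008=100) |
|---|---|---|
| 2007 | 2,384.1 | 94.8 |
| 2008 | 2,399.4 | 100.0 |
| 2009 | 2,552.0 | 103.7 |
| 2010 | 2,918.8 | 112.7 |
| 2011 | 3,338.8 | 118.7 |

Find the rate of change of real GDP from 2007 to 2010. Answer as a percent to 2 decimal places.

Real GDP 2007 = 2384.1/0.948 = 2514.87.
Real GDP 2010 = 2918.8/1.127 = 2589.88.
Change = 2589.88/2514.87 − 1 = 0.0298.

2.98%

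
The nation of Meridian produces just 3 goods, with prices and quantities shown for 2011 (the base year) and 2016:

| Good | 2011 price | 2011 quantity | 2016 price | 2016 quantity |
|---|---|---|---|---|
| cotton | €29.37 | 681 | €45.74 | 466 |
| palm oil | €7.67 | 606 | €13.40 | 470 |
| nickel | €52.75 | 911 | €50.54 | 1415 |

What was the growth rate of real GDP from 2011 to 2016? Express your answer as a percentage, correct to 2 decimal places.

Real GDP 2011 = Nominal GDP 2011 = 29.37·681 + 7.67·606 + 52.75·911 = 72704.24.
Real GDP 2016 (at 2011 prices) = 29.37·466 + 7.67·470 + 52.75·1415 = 91932.57.
Real growth = 91932.57/72704.24 − 1 = 0.2645.

26.45%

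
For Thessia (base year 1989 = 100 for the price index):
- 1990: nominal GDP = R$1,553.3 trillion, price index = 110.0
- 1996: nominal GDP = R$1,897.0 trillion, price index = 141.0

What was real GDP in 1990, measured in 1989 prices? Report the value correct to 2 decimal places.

R$1,412.09 trillion

Real GDP = Nominal / (price index/100) = 1553.3 / 1.100 = 1412.09.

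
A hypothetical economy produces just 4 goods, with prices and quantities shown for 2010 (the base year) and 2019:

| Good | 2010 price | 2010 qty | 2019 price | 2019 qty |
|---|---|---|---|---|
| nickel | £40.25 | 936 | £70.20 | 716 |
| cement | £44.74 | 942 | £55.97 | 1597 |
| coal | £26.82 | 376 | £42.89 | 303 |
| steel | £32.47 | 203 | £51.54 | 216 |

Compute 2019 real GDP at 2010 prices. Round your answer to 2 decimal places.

£115408.76

Real GDP 2019 = Σ (p_2010 × q_2019) = 40.25·716 + 44.74·1597 + 26.82·303 + 32.47·216 = 115408.76.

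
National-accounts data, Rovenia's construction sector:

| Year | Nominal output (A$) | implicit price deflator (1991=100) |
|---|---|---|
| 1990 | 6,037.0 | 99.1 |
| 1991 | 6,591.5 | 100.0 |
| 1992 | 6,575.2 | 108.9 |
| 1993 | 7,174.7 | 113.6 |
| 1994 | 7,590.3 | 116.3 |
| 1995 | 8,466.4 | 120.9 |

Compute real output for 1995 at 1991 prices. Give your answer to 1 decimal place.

Real output 1995 = 8466.4 / 1.209 = 7002.81.

A$7,002.8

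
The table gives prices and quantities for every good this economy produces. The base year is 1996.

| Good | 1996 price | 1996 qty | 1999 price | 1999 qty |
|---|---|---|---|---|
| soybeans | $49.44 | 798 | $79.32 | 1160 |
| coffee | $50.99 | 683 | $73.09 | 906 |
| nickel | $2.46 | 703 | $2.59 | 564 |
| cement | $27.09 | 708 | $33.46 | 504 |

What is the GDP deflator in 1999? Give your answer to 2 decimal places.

Nominal GDP 1999 = 79.32·1160 + 73.09·906 + 2.59·564 + 33.46·504 = 176555.34.
Real GDP 1999 (at 1996 prices) = 49.44·1160 + 50.99·906 + 2.46·564 + 27.09·504 = 118588.14.
Deflator = Nominal/Real × 100 = 176555.34/118588.14 × 100 = 148.881.

148.88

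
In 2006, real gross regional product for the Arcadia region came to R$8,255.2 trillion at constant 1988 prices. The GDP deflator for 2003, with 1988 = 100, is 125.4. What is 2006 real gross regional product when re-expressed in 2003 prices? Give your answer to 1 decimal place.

R$10,352.0 trillion

Real gross regional product in 2003 prices = Real gross regional product in 1988 prices × (P_2003/P_1988) = 8255.2 × 1.254 = 10352.02.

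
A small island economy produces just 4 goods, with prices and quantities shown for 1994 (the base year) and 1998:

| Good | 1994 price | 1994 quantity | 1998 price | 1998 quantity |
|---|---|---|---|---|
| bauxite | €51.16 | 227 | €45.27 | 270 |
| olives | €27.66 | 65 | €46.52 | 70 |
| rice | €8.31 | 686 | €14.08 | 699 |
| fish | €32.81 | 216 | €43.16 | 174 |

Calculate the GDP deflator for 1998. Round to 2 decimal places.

Nominal GDP 1998 = 45.27·270 + 46.52·70 + 14.08·699 + 43.16·174 = 32831.06.
Real GDP 1998 (at 1994 prices) = 51.16·270 + 27.66·70 + 8.31·699 + 32.81·174 = 27267.03.
Deflator = Nominal/Real × 100 = 32831.06/27267.03 × 100 = 120.406.

120.41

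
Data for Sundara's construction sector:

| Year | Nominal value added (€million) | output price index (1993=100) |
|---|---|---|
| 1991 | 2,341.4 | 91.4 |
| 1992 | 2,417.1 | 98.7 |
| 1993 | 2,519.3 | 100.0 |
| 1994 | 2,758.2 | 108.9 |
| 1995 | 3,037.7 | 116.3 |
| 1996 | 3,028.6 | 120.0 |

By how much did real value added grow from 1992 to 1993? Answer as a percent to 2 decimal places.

2.87%

Real value added 1992 = 2417.1/0.987 = 2448.94.
Real value added 1993 = 2519.3/1.000 = 2519.30.
Change = 2519.30/2448.94 − 1 = 0.0287.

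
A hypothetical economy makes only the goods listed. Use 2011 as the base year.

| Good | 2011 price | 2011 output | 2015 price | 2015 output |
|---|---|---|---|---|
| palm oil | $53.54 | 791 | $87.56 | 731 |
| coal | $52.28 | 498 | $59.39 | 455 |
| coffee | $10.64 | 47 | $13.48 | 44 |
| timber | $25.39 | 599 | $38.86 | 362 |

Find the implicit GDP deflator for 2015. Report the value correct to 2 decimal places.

Nominal GDP 2015 = 87.56·731 + 59.39·455 + 13.48·44 + 38.86·362 = 105689.25.
Real GDP 2015 (at 2011 prices) = 53.54·731 + 52.28·455 + 10.64·44 + 25.39·362 = 72584.48.
Deflator = Nominal/Real × 100 = 105689.25/72584.48 × 100 = 145.609.

145.61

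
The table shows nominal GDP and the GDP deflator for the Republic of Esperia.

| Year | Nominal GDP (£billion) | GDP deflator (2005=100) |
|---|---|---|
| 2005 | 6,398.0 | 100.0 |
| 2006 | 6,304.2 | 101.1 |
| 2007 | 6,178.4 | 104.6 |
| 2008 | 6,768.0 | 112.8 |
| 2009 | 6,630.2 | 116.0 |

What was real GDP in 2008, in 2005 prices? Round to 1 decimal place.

£6,000.0 billion

Real GDP 2008 = 6768.0 / 1.128 = 6000.00.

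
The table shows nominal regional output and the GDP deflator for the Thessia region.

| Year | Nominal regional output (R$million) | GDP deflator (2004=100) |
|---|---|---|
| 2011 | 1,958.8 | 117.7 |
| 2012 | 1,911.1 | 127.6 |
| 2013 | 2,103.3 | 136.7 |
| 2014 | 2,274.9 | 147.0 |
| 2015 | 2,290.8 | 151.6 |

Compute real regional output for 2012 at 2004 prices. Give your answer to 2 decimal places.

R$1,497.73 million

Real regional output 2012 = 1911.1 / 1.276 = 1497.73.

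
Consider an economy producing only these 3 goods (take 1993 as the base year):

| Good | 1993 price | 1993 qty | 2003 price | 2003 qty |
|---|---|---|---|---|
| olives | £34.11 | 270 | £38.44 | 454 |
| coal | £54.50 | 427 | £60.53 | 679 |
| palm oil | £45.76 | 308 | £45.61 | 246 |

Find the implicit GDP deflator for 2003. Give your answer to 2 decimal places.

Nominal GDP 2003 = 38.44·454 + 60.53·679 + 45.61·246 = 69771.69.
Real GDP 2003 (at 1993 prices) = 34.11·454 + 54.50·679 + 45.76·246 = 63748.40.
Deflator = Nominal/Real × 100 = 69771.69/63748.40 × 100 = 109.449.

109.45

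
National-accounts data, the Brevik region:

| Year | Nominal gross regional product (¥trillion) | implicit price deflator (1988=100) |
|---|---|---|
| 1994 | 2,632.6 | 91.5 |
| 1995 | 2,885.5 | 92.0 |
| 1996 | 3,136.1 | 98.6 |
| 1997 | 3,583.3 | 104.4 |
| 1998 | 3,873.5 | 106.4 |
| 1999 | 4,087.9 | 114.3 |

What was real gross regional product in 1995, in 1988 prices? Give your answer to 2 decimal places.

¥3,136.41 trillion

Real gross regional product 1995 = 2885.5 / 0.920 = 3136.41.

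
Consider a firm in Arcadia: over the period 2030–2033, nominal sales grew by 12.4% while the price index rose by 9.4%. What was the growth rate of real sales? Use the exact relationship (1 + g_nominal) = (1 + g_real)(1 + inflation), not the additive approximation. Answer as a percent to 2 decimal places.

(1 + g_nom) = (1 + g_real)(1 + π), so g_real = 1.1240 / 1.0940 − 1 = 0.02742.

2.74%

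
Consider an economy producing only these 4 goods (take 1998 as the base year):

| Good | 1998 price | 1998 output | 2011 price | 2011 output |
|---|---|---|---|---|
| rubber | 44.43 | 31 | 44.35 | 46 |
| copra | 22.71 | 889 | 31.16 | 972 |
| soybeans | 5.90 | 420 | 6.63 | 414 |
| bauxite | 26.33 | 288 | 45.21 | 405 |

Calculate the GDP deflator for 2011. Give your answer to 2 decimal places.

Nominal GDP 2011 = 44.35·46 + 31.16·972 + 6.63·414 + 45.21·405 = 53382.49.
Real GDP 2011 (at 1998 prices) = 44.43·46 + 22.71·972 + 5.90·414 + 26.33·405 = 37224.15.
Deflator = Nominal/Real × 100 = 53382.49/37224.15 × 100 = 143.408.

143.41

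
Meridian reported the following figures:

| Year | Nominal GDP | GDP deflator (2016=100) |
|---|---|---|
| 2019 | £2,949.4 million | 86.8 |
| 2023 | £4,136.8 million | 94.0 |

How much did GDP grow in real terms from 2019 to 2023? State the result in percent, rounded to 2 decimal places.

Real GDP 2019 = 2949.4 / 0.868 = 3397.93.
Real GDP 2023 = 4136.8 / 0.940 = 4400.85.
Real growth = 4400.85 / 3397.93 − 1 = 0.2952.

29.52%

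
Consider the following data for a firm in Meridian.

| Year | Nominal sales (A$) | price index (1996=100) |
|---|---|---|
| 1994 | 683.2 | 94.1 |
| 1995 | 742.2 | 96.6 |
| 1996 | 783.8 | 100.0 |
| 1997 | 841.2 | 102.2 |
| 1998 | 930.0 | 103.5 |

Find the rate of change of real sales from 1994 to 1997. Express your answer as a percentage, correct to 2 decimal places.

13.37%

Real sales 1994 = 683.2/0.941 = 726.04.
Real sales 1997 = 841.2/1.022 = 823.09.
Change = 823.09/726.04 − 1 = 0.1337.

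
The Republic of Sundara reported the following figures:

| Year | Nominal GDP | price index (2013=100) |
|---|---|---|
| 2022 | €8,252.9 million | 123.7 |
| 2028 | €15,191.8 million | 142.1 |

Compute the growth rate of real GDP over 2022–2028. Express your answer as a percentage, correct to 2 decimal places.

Real GDP 2022 = 8252.9 / 1.237 = 6671.71.
Real GDP 2028 = 15191.8 / 1.421 = 10690.92.
Real growth = 10690.92 / 6671.71 − 1 = 0.6024.

60.24%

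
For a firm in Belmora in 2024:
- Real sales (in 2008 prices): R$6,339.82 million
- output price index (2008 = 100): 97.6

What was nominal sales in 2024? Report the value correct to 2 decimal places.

R$6,187.66 million

Nominal sales = Real × (output price index/100) = 6339.82 × 0.976 = 6187.66.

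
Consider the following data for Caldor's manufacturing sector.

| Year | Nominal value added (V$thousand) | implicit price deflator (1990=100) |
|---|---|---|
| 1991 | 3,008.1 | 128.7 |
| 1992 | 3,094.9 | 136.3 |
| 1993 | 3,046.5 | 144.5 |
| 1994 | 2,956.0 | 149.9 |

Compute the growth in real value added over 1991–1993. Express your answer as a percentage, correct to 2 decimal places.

-9.80%

Real value added 1991 = 3008.1/1.287 = 2337.30.
Real value added 1993 = 3046.5/1.445 = 2108.30.
Change = 2108.30/2337.30 − 1 = -0.0980.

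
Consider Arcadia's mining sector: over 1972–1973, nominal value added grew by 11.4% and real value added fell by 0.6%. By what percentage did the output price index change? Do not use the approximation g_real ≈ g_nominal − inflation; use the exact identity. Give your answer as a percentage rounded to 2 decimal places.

(1 + g_nom) = (1 + g_real)(1 + π), so π = 1.1140 / 0.9940 − 1 = 0.12072.

12.07%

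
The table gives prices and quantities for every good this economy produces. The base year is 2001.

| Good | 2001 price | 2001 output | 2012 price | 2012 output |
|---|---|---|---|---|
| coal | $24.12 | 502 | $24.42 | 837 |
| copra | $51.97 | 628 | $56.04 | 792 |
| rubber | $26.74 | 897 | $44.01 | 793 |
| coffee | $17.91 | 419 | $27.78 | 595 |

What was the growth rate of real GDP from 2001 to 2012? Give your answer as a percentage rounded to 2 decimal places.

22.27%

Real GDP 2001 = Nominal GDP 2001 = 24.12·502 + 51.97·628 + 26.74·897 + 17.91·419 = 76235.47.
Real GDP 2012 (at 2001 prices) = 24.12·837 + 51.97·792 + 26.74·793 + 17.91·595 = 93209.95.
Real growth = 93209.95/76235.47 − 1 = 0.2227.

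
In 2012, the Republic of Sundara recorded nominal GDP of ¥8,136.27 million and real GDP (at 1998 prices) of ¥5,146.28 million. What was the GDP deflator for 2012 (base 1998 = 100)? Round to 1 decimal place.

158.1

GDP deflator = (Nominal / Real) × 100 = 8136.27 / 5146.28 × 100 = 158.10.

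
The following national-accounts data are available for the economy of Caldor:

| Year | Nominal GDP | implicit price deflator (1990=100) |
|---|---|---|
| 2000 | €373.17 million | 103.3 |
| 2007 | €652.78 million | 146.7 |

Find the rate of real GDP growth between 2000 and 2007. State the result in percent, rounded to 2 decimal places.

Real GDP 2000 = 373.17 / 1.033 = 361.25.
Real GDP 2007 = 652.78 / 1.467 = 444.98.
Real growth = 444.98 / 361.25 − 1 = 0.2318.

23.18%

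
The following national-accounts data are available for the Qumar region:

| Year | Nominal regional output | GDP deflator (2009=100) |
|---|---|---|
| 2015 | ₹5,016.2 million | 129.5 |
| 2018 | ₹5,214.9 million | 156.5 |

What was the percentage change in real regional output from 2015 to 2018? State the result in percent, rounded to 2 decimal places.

Real regional output 2015 = 5016.2 / 1.295 = 3873.51.
Real regional output 2018 = 5214.9 / 1.565 = 3332.20.
Real growth = 3332.20 / 3873.51 − 1 = -0.1397.

-13.97%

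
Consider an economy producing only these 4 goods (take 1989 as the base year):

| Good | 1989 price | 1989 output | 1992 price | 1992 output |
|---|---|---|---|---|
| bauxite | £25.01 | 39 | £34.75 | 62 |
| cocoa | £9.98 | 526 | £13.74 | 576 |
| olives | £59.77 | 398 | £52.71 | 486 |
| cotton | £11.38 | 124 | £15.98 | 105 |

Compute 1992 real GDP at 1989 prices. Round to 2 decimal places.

£37542.22

Real GDP 1992 = Σ (p_1989 × q_1992) = 25.01·62 + 9.98·576 + 59.77·486 + 11.38·105 = 37542.22.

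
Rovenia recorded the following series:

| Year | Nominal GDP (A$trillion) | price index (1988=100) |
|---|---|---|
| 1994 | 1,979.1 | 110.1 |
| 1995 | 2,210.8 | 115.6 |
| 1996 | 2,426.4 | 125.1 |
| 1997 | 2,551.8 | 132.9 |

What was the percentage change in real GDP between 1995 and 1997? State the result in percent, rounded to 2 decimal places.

0.40%

Real GDP 1995 = 2210.8/1.156 = 1912.46.
Real GDP 1997 = 2551.8/1.329 = 1920.09.
Change = 1920.09/1912.46 − 1 = 0.0040.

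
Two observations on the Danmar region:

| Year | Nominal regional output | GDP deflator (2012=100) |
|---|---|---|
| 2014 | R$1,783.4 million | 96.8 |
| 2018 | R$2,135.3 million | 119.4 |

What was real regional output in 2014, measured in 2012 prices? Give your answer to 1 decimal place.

Real regional output = Nominal / (GDP deflator/100) = 1783.4 / 0.968 = 1842.36.

R$1,842.4 million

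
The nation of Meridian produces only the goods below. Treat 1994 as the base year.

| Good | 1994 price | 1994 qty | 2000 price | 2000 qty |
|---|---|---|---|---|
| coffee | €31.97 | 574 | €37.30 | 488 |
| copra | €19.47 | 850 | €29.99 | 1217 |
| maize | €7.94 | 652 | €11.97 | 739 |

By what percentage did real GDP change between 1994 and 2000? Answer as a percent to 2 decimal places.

12.69%

Real GDP 1994 = Nominal GDP 1994 = 31.97·574 + 19.47·850 + 7.94·652 = 40077.16.
Real GDP 2000 (at 1994 prices) = 31.97·488 + 19.47·1217 + 7.94·739 = 45164.01.
Real growth = 45164.01/40077.16 − 1 = 0.1269.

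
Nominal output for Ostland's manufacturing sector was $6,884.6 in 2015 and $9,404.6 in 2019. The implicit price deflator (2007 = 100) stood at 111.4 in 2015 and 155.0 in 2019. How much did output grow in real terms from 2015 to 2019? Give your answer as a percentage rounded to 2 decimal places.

Deflate each year: 2015 → 6884.6/1.114 = 6180.07; 2019 → 9404.6/1.550 = 6067.48.
So real output changed by 6067.48/6180.07 − 1 = -0.0182, i.e. -1.82%.

-1.82%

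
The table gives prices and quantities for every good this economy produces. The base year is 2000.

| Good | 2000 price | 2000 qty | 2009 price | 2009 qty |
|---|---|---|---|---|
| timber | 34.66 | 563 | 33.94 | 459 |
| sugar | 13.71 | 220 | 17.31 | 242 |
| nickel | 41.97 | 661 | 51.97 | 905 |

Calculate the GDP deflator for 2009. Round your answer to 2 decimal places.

Nominal GDP 2009 = 33.94·459 + 17.31·242 + 51.97·905 = 66800.33.
Real GDP 2009 (at 2000 prices) = 34.66·459 + 13.71·242 + 41.97·905 = 57209.61.
Deflator = Nominal/Real × 100 = 66800.33/57209.61 × 100 = 116.764.

116.76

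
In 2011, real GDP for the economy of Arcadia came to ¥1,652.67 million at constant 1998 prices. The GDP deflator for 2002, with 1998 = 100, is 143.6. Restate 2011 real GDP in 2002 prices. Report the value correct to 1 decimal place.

¥2,373.2 million

Real GDP in 2002 prices = Real GDP in 1998 prices × (P_2002/P_1998) = 1652.67 × 1.436 = 2373.23.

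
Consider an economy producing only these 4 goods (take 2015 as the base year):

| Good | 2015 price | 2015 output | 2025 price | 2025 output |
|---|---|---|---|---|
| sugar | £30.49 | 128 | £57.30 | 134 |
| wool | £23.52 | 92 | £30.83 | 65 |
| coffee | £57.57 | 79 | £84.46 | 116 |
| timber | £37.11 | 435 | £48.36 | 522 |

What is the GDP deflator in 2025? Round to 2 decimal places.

141.24

Nominal GDP 2025 = 57.30·134 + 30.83·65 + 84.46·116 + 48.36·522 = 44723.43.
Real GDP 2025 (at 2015 prices) = 30.49·134 + 23.52·65 + 57.57·116 + 37.11·522 = 31664.00.
Deflator = Nominal/Real × 100 = 44723.43/31664.00 × 100 = 141.244.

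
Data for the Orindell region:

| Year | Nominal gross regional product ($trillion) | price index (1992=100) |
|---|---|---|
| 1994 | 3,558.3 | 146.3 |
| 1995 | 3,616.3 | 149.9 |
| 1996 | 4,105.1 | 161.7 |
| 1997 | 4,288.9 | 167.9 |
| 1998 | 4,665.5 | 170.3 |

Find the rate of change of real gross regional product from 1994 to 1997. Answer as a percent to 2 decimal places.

Real gross regional product 1994 = 3558.3/1.463 = 2432.19.
Real gross regional product 1997 = 4288.9/1.679 = 2554.44.
Change = 2554.44/2432.19 − 1 = 0.0503.

5.03%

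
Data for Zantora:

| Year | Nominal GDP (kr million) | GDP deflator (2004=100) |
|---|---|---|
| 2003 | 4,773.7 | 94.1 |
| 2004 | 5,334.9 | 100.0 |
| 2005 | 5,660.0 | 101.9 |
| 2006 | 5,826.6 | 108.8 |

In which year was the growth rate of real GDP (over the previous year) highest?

2004: real = 5334.9/1.000 = 5334.90; growth vs 2003 (5073.01) = 5.16%.
2005: real = 5660.0/1.019 = 5554.47; growth vs 2004 (5334.90) = 4.12%.
2006: real = 5826.6/1.088 = 5355.33; growth vs 2005 (5554.47) = -3.59%.

2004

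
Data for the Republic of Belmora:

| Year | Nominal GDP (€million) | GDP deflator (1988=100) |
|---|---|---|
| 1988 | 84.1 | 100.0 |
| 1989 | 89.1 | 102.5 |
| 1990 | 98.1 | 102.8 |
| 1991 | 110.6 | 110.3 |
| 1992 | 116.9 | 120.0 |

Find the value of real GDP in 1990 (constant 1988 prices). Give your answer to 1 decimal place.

€95.4 million

Real GDP 1990 = 98.1 / 1.028 = 95.43.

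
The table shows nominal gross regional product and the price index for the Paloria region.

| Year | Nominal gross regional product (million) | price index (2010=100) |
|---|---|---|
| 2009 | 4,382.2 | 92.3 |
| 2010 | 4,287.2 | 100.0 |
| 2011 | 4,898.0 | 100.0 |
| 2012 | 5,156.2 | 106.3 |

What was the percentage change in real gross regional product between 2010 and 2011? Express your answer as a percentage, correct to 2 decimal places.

14.25%

Real gross regional product 2010 = 4287.2/1.000 = 4287.20.
Real gross regional product 2011 = 4898.0/1.000 = 4898.00.
Change = 4898.00/4287.20 − 1 = 0.1425.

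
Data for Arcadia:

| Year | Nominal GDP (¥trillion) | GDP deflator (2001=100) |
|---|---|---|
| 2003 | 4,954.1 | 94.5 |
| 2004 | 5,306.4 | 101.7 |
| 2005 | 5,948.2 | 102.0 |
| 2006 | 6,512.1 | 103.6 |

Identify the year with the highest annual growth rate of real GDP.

2005

2004: real = 5306.4/1.017 = 5217.70; growth vs 2003 (5242.43) = -0.47%.
2005: real = 5948.2/1.020 = 5831.57; growth vs 2004 (5217.70) = 11.77%.
2006: real = 6512.1/1.036 = 6285.81; growth vs 2005 (5831.57) = 7.79%.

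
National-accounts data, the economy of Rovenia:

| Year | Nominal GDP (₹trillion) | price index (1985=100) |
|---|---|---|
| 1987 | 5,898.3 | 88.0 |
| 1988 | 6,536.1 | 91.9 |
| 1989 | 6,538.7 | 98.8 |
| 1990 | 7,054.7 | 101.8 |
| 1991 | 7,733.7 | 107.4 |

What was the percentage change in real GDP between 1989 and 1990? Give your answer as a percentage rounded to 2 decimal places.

Real GDP 1989 = 6538.7/0.988 = 6618.12.
Real GDP 1990 = 7054.7/1.018 = 6929.96.
Change = 6929.96/6618.12 − 1 = 0.0471.

4.71%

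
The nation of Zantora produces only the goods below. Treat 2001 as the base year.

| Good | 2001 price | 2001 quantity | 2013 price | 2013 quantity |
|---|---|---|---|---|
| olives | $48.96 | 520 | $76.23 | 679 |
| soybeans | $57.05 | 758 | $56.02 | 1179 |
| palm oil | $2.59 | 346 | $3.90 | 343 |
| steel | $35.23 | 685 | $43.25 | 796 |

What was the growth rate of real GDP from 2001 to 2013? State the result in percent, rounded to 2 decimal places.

38.09%

Real GDP 2001 = Nominal GDP 2001 = 48.96·520 + 57.05·758 + 2.59·346 + 35.23·685 = 93731.79.
Real GDP 2013 (at 2001 prices) = 48.96·679 + 57.05·1179 + 2.59·343 + 35.23·796 = 129437.24.
Real growth = 129437.24/93731.79 − 1 = 0.3809.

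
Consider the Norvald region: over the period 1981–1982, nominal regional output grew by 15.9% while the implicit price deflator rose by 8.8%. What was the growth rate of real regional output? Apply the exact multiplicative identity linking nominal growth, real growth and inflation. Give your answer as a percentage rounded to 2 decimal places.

(1 + g_nom) = (1 + g_real)(1 + π), so g_real = 1.1590 / 1.0880 − 1 = 0.06526.

6.53%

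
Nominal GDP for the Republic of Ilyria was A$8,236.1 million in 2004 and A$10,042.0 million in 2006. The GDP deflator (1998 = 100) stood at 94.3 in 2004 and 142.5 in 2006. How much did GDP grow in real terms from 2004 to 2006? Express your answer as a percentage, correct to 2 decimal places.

Real GDP 2004 = 8236.1 / 0.943 = 8733.93.
Real GDP 2006 = 10042.0 / 1.425 = 7047.02.
Real growth = 7047.02 / 8733.93 − 1 = -0.1931.

-19.31%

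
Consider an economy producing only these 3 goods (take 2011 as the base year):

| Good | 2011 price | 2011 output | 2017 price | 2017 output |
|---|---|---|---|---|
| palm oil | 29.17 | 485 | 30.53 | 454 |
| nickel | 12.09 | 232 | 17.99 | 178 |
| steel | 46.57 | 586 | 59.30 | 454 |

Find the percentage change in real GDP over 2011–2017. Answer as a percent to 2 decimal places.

Real GDP 2011 = Nominal GDP 2011 = 29.17·485 + 12.09·232 + 46.57·586 = 44242.35.
Real GDP 2017 (at 2011 prices) = 29.17·454 + 12.09·178 + 46.57·454 = 36537.98.
Real growth = 36537.98/44242.35 − 1 = -0.1741.

-17.41%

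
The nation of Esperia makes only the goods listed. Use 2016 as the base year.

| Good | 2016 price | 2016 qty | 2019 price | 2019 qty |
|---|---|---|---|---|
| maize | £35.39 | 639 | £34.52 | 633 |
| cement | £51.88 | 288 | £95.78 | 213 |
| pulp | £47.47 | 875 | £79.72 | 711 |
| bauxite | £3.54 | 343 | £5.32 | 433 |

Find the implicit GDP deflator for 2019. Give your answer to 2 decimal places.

Nominal GDP 2019 = 34.52·633 + 95.78·213 + 79.72·711 + 5.32·433 = 101236.78.
Real GDP 2019 (at 2016 prices) = 35.39·633 + 51.88·213 + 47.47·711 + 3.54·433 = 68736.30.
Deflator = Nominal/Real × 100 = 101236.78/68736.30 × 100 = 147.283.

147.28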